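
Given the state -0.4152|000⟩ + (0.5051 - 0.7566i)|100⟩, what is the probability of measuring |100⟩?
0.8276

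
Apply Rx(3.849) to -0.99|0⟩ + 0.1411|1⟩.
(0.3429 - 0.1324i)|0⟩ + (-0.04887 + 0.9287i)|1⟩

Rx(3.849) = [[cos(θ/2), −i·sin(θ/2)], [−i·sin(θ/2), cos(θ/2)]]; θ = 3.849, cos(θ/2) ≈ -0.346375, sin(θ/2) ≈ 0.938096.
With a = amp(|0⟩) = -0.99 and b = amp(|1⟩) = 0.1411:
new amp(|0⟩) = (-0.346375)·a + (-0.938096i)·b = (0.3429 - 0.1324i)
new amp(|1⟩) = (-0.938096i)·a + (-0.346375)·b = (-0.04887 + 0.9287i)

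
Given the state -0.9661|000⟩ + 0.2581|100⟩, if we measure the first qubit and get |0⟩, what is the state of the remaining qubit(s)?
-|00⟩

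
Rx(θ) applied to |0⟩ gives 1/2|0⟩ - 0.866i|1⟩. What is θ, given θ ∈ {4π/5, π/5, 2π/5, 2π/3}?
2π/3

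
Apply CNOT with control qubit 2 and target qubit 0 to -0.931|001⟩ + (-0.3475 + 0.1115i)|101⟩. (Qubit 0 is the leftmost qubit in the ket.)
(-0.3475 + 0.1115i)|001⟩ - 0.931|101⟩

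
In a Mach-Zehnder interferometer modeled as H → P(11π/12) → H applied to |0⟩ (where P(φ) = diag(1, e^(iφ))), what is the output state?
(0.01704 + 0.1294i)|0⟩ + (0.983 - 0.1294i)|1⟩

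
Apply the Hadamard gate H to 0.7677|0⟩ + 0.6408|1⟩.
0.996|0⟩ + 0.08973|1⟩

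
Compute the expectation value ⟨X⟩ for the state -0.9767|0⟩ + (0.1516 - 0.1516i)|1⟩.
-0.2961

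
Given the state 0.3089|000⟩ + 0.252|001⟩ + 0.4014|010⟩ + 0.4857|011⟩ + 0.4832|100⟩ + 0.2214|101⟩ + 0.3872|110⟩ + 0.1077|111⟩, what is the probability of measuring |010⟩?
0.1611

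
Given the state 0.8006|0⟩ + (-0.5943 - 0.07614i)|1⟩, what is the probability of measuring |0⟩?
0.641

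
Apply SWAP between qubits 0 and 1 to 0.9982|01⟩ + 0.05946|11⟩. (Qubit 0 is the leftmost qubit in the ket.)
0.9982|10⟩ + 0.05946|11⟩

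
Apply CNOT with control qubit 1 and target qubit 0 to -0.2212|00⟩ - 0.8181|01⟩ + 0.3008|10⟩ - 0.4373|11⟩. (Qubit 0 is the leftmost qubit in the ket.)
-0.2212|00⟩ - 0.4373|01⟩ + 0.3008|10⟩ - 0.8181|11⟩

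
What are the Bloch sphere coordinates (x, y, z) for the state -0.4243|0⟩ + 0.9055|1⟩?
(-0.7684, 0, -0.6399)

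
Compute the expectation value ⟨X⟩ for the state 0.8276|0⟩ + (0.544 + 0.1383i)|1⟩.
0.9004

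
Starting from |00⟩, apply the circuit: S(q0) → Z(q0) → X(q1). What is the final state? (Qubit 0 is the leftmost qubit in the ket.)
|01⟩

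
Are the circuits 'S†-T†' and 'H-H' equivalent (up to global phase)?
No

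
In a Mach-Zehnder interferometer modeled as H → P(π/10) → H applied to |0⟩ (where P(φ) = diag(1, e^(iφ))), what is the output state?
(0.9755 + 0.1545i)|0⟩ + (0.02447 - 0.1545i)|1⟩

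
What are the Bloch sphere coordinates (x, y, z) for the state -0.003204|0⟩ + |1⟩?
(-0.006408, 0, -1)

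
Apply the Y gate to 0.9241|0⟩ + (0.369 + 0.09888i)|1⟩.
(0.09888 - 0.369i)|0⟩ + 0.9241i|1⟩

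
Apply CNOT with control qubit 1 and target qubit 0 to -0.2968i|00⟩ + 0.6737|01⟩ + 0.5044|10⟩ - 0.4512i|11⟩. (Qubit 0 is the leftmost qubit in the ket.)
-0.2968i|00⟩ - 0.4512i|01⟩ + 0.5044|10⟩ + 0.6737|11⟩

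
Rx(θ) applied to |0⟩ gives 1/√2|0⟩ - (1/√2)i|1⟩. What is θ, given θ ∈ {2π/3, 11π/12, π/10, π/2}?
π/2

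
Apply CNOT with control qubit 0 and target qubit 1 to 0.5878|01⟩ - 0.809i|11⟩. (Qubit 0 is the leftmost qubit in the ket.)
0.5878|01⟩ - 0.809i|10⟩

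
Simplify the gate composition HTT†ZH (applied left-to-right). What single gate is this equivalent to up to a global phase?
X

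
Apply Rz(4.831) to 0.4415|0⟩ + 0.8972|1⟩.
(-0.3301 - 0.2931i)|0⟩ + (-0.6709 + 0.5957i)|1⟩

Rz(4.831) = [[e^(−iθ/2), 0], [0, e^(iθ/2)]] with e^(±iθ/2) = cos(θ/2) ± i·sin(θ/2); θ = 4.831, cos(θ/2) ≈ -0.747774, sin(θ/2) ≈ 0.663953.
With a = amp(|0⟩) = 0.4415 and b = amp(|1⟩) = 0.8972:
new amp(|0⟩) = (-0.747774 - 0.663953i)·a = (-0.3301 - 0.2931i)
new amp(|1⟩) = (-0.747774 + 0.663953i)·b = (-0.6709 + 0.5957i)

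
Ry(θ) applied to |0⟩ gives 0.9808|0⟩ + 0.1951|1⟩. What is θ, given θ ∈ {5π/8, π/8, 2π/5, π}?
π/8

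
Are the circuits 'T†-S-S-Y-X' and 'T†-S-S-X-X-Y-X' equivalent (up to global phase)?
Yes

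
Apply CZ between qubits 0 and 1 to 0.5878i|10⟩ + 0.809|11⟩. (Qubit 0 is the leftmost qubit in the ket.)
0.5878i|10⟩ - 0.809|11⟩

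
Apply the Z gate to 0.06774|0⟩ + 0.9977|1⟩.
0.06774|0⟩ - 0.9977|1⟩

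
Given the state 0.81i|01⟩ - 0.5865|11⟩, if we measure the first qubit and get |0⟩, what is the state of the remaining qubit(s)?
i|1⟩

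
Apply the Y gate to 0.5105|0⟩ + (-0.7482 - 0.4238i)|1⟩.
(-0.4238 + 0.7482i)|0⟩ + 0.5105i|1⟩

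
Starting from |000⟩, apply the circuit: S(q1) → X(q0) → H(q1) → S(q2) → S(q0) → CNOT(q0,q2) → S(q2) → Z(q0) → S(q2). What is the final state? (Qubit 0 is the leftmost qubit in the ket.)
(1/√2)i|101⟩ + (1/√2)i|111⟩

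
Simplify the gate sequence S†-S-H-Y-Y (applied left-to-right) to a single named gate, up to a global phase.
H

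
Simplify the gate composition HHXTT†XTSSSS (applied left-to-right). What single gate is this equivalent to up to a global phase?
T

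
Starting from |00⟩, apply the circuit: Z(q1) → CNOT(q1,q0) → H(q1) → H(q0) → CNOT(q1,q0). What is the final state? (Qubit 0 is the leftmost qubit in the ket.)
1/2|00⟩ + 1/2|01⟩ + 1/2|10⟩ + 1/2|11⟩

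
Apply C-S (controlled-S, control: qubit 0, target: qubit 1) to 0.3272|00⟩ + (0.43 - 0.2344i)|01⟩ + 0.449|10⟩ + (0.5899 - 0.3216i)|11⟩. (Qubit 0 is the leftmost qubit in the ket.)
0.3272|00⟩ + (0.43 - 0.2344i)|01⟩ + 0.449|10⟩ + (0.3216 + 0.5899i)|11⟩

C-S leaves the control-|0⟩ kets |00⟩, |01⟩ unchanged and applies S to qubit 1 on the control-|1⟩ pair (|10⟩, |11⟩).
S = [[1, 0], [0, i]].
With a = amp(|10⟩) = 0.449 and b = amp(|11⟩) = (0.5899 - 0.3216i):
new amp(|10⟩) = (1)·a = 0.449
new amp(|11⟩) = (i)·b = (0.3216 + 0.5899i)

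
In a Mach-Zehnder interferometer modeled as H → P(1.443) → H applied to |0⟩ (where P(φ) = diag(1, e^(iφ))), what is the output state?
(0.5637 + 0.4959i)|0⟩ + (0.4363 - 0.4959i)|1⟩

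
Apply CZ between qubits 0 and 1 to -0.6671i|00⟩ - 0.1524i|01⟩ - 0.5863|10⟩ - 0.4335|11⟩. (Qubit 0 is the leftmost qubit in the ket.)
-0.6671i|00⟩ - 0.1524i|01⟩ - 0.5863|10⟩ + 0.4335|11⟩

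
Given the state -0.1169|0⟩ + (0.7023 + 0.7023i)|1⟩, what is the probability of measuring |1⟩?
0.9865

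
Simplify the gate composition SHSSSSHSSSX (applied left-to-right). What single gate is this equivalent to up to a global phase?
X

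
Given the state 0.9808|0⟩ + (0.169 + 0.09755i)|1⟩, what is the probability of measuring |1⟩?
0.03808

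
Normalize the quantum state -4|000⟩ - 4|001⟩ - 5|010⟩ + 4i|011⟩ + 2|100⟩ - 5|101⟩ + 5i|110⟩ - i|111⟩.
-1/√8|000⟩ - 1/√8|001⟩ - 0.4419|010⟩ + (1/√8)i|011⟩ + 0.1768|100⟩ - 0.4419|101⟩ + 0.4419i|110⟩ - 0.08839i|111⟩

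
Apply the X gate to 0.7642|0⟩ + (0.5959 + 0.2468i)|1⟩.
(0.5959 + 0.2468i)|0⟩ + 0.7642|1⟩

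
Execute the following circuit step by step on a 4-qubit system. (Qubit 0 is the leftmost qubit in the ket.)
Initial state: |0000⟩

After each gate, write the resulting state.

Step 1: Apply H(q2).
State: 1/√2|0000⟩ + 1/√2|0010⟩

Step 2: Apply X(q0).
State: 1/√2|1000⟩ + 1/√2|1010⟩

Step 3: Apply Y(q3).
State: (1/√2)i|1001⟩ + (1/√2)i|1011⟩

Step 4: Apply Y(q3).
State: 1/√2|1000⟩ + 1/√2|1010⟩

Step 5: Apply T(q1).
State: 1/√2|1000⟩ + 1/√2|1010⟩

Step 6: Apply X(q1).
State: 1/√2|1100⟩ + 1/√2|1110⟩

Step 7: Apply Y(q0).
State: -(1/√2)i|0100⟩ - (1/√2)i|0110⟩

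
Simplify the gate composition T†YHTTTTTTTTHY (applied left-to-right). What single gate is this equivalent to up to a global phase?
T†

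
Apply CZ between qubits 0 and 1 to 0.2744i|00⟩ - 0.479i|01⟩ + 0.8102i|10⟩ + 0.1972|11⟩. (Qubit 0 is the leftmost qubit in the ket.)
0.2744i|00⟩ - 0.479i|01⟩ + 0.8102i|10⟩ - 0.1972|11⟩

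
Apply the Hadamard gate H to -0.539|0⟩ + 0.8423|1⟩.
0.2145|0⟩ - 0.9767|1⟩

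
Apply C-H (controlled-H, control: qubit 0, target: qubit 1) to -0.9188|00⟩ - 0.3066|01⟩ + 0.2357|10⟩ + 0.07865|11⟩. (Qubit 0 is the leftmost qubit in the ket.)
-0.9188|00⟩ - 0.3066|01⟩ + 0.2223|10⟩ + 0.1111|11⟩

C-H leaves the control-|0⟩ kets |00⟩, |01⟩ unchanged and applies H to qubit 1 on the control-|1⟩ pair (|10⟩, |11⟩).
H = [[1/√2, 1/√2], [1/√2, -1/√2]].
With a = amp(|10⟩) = 0.2357 and b = amp(|11⟩) = 0.07865:
new amp(|10⟩) = (1/√2)·a + (1/√2)·b = 0.2223
new amp(|11⟩) = (1/√2)·a + (-1/√2)·b = 0.1111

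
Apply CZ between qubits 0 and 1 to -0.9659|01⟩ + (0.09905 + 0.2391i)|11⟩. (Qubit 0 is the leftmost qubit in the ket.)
-0.9659|01⟩ + (-0.09905 - 0.2391i)|11⟩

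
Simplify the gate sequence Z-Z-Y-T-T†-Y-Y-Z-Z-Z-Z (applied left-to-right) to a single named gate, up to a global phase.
Y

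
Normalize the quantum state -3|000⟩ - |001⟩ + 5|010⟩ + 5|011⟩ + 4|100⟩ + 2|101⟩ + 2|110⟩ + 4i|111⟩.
-0.3|000⟩ - 0.1|001⟩ + 1/2|010⟩ + 1/2|011⟩ + 0.4|100⟩ + 0.2|101⟩ + 0.2|110⟩ + 0.4i|111⟩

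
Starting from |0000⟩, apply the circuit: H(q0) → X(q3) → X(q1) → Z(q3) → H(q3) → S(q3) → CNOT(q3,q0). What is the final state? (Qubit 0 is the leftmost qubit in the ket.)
-1/2|0100⟩ + (1/2)i|0101⟩ - 1/2|1100⟩ + (1/2)i|1101⟩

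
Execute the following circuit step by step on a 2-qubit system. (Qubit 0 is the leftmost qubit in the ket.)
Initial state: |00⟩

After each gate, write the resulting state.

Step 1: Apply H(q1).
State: 1/√2|00⟩ + 1/√2|01⟩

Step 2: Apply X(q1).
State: 1/√2|00⟩ + 1/√2|01⟩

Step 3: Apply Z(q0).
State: 1/√2|00⟩ + 1/√2|01⟩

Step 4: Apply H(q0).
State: 1/2|00⟩ + 1/2|01⟩ + 1/2|10⟩ + 1/2|11⟩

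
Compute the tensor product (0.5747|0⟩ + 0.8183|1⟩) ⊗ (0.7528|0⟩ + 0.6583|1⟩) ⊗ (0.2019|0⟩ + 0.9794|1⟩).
0.08735|000⟩ + 0.4237|001⟩ + 0.07638|010⟩ + 0.3705|011⟩ + 0.1244|100⟩ + 0.6033|101⟩ + 0.1088|110⟩ + 0.5276|111⟩

amp(|b₁b₂…⟩) = product of the factor amplitudes for bits b₁, b₂, …; only kets whose every factor amplitude is nonzero survive.
|000⟩: (0.5747)(0.7528)(0.2019) = 0.08735
|001⟩: (0.5747)(0.7528)(0.9794) = 0.4237
|010⟩: (0.5747)(0.6583)(0.2019) = 0.07638
|011⟩: (0.5747)(0.6583)(0.9794) = 0.3705
|100⟩: (0.8183)(0.7528)(0.2019) = 0.1244
|101⟩: (0.8183)(0.7528)(0.9794) = 0.6033
|110⟩: (0.8183)(0.6583)(0.2019) = 0.1088
|111⟩: (0.8183)(0.6583)(0.9794) = 0.5276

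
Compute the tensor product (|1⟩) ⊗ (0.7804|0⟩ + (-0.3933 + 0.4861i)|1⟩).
0.7804|10⟩ + (-0.3933 + 0.4861i)|11⟩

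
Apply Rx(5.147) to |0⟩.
-0.8429|0⟩ - 0.538i|1⟩

Rx(5.147) = [[cos(θ/2), −i·sin(θ/2)], [−i·sin(θ/2), cos(θ/2)]]; θ = 5.147, cos(θ/2) ≈ -0.842929, sin(θ/2) ≈ 0.538025.
With a = amp(|0⟩) = 1 and b = amp(|1⟩) = 0:
new amp(|0⟩) = (-0.842929)·a + (-0.538025i)·b = -0.8429
new amp(|1⟩) = (-0.538025i)·a + (-0.842929)·b = -0.538i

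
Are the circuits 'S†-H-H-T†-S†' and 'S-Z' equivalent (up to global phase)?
No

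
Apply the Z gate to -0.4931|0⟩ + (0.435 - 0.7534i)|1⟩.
-0.4931|0⟩ + (-0.435 + 0.7534i)|1⟩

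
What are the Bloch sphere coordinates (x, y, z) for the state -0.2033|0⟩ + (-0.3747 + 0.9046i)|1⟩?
(0.1524, -0.3678, -0.9174)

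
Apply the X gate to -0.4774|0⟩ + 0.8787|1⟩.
0.8787|0⟩ - 0.4774|1⟩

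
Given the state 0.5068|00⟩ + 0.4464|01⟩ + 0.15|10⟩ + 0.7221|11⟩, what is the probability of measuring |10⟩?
0.0225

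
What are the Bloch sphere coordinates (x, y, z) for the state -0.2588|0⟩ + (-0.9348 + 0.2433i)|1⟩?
(0.4839, -0.1259, -0.8661)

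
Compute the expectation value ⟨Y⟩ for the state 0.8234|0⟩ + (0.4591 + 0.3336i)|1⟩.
0.5494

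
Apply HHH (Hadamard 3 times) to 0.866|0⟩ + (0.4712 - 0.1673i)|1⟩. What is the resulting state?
(0.9455 - 0.1183i)|0⟩ + (0.2792 + 0.1183i)|1⟩

H² = I, so H^3 = H: a single Hadamard. With (a, b) = (0.866, (0.4712 - 0.1673i)), H gives ((a + b)/√2, (a − b)/√2) = ((0.9455 - 0.1183i), (0.2792 + 0.1183i)).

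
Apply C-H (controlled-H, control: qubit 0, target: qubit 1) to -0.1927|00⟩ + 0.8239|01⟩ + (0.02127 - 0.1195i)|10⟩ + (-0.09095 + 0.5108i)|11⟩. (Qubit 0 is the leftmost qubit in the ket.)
-0.1927|00⟩ + 0.8239|01⟩ + (-0.04927 + 0.2767i)|10⟩ + (0.07935 - 0.4457i)|11⟩

C-H leaves the control-|0⟩ kets |00⟩, |01⟩ unchanged and applies H to qubit 1 on the control-|1⟩ pair (|10⟩, |11⟩).
H = [[1/√2, 1/√2], [1/√2, -1/√2]].
With a = amp(|10⟩) = (0.02127 - 0.1195i) and b = amp(|11⟩) = (-0.09095 + 0.5108i):
new amp(|10⟩) = (1/√2)·a + (1/√2)·b = (-0.04927 + 0.2767i)
new amp(|11⟩) = (1/√2)·a + (-1/√2)·b = (0.07935 - 0.4457i)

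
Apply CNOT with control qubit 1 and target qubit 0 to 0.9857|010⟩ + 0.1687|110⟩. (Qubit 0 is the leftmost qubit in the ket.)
0.1687|010⟩ + 0.9857|110⟩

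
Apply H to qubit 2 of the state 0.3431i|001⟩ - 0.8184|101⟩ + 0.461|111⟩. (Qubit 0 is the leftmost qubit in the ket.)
0.2426i|000⟩ - 0.2426i|001⟩ - 0.5787|100⟩ + 0.5787|101⟩ + 0.326|110⟩ - 0.326|111⟩

H on qubit 2 mixes each pair of kets that differ only in qubit 2: amplitudes (a, b) of (|…0…⟩, |…1…⟩) become ((a + b)/√2, (a − b)/√2). Kets absent from the input have amplitude 0.
(|000⟩, |001⟩): (a, b) = (0, 0.3431i) → (0.2426i, -0.2426i)
(|100⟩, |101⟩): (a, b) = (0, -0.8184) → (-0.5787, 0.5787)
(|110⟩, |111⟩): (a, b) = (0, 0.461) → (0.326, -0.326)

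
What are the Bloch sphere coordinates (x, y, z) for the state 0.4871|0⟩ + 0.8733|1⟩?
(0.8508, 0, -0.5254)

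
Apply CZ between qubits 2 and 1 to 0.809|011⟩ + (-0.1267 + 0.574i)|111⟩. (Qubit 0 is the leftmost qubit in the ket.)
-0.809|011⟩ + (0.1267 - 0.574i)|111⟩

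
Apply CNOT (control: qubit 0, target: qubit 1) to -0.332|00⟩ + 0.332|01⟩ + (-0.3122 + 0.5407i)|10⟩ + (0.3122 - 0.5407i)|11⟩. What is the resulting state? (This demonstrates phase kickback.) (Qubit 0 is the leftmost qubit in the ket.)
-0.332|00⟩ + 0.332|01⟩ + (0.3122 - 0.5407i)|10⟩ + (-0.3122 + 0.5407i)|11⟩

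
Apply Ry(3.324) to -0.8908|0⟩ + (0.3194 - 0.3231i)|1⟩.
(-0.2369 + 0.3218i)|0⟩ + (-0.9162 + 0.02943i)|1⟩

Ry(3.324) = [[cos(θ/2), −sin(θ/2)], [sin(θ/2), cos(θ/2)]]; θ = 3.324, cos(θ/2) ≈ -0.0910773, sin(θ/2) ≈ 0.995844.
With a = amp(|0⟩) = -0.8908 and b = amp(|1⟩) = (0.3194 - 0.3231i):
new amp(|0⟩) = (-0.0910773)·a + (-0.995844)·b = (-0.2369 + 0.3218i)
new amp(|1⟩) = (0.995844)·a + (-0.0910773)·b = (-0.9162 + 0.02943i)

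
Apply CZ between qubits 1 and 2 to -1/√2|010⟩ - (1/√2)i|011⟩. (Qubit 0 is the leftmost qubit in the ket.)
-1/√2|010⟩ + (1/√2)i|011⟩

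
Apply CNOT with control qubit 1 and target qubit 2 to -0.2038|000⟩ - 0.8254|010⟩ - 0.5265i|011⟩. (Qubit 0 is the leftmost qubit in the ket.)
-0.2038|000⟩ - 0.5265i|010⟩ - 0.8254|011⟩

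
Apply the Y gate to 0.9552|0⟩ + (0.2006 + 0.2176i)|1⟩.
(0.2176 - 0.2006i)|0⟩ + 0.9552i|1⟩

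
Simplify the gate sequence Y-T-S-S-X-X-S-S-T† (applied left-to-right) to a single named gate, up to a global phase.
Y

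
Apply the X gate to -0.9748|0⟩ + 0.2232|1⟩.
0.2232|0⟩ - 0.9748|1⟩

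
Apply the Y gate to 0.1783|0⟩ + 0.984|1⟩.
-0.984i|0⟩ + 0.1783i|1⟩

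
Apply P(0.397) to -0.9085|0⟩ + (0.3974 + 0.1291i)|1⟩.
-0.9085|0⟩ + (0.3166 + 0.2727i)|1⟩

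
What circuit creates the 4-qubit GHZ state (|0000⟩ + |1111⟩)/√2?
H(q0) → CNOT(q0,q1) → CNOT(q0,q2) → CNOT(q0,q3)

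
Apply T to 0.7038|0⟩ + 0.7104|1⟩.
0.7038|0⟩ + (0.5023 + 0.5023i)|1⟩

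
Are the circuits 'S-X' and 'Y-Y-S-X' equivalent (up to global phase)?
Yes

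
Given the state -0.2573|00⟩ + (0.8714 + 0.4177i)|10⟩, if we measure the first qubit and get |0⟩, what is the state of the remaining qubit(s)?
-|0⟩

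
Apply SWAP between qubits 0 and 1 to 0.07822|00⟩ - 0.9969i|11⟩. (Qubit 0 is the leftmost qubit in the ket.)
0.07822|00⟩ - 0.9969i|11⟩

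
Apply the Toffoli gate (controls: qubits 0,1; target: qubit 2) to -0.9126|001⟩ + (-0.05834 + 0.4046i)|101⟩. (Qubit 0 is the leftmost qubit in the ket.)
-0.9126|001⟩ + (-0.05834 + 0.4046i)|101⟩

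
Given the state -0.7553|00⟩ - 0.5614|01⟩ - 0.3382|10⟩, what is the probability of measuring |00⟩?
0.5705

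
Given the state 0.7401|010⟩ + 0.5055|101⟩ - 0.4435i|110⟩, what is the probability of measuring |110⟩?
0.1967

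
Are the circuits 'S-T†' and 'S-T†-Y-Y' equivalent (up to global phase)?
Yes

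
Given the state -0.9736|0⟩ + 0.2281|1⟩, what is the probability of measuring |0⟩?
0.9479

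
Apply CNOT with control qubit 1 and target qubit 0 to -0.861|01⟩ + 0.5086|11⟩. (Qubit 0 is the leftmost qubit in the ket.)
0.5086|01⟩ - 0.861|11⟩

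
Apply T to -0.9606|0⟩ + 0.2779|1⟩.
-0.9606|0⟩ + (0.1965 + 0.1965i)|1⟩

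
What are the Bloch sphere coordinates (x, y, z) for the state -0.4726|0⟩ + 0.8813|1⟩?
(-0.833, 0, -0.5533)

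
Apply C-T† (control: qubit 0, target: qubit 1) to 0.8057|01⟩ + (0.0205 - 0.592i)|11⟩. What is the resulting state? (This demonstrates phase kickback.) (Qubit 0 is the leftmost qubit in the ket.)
0.8057|01⟩ + (-0.4041 - 0.4331i)|11⟩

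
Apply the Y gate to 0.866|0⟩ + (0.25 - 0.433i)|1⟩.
(-0.433 - 0.25i)|0⟩ + 0.866i|1⟩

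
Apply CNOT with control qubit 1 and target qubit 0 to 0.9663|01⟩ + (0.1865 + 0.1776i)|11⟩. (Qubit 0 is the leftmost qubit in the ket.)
(0.1865 + 0.1776i)|01⟩ + 0.9663|11⟩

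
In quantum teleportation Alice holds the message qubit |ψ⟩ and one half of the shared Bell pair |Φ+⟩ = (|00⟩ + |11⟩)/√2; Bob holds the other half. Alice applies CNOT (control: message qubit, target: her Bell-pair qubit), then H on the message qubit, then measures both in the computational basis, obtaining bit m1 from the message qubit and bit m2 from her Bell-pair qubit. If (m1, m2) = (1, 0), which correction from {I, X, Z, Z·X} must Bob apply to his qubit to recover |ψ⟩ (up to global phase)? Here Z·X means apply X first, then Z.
Z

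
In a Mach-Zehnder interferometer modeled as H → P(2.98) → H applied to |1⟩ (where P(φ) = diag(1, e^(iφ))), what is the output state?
(0.9935 - 0.08045i)|0⟩ + (0.006514 + 0.08045i)|1⟩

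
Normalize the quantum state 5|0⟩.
|0⟩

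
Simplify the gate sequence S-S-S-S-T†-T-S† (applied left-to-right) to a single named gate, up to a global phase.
S†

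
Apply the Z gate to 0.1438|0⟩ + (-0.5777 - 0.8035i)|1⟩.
0.1438|0⟩ + (0.5777 + 0.8035i)|1⟩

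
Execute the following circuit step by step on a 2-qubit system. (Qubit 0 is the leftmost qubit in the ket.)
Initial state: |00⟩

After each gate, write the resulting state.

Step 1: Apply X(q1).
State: |01⟩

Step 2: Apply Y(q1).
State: -i|00⟩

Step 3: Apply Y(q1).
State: |01⟩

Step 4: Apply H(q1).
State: 1/√2|00⟩ - 1/√2|01⟩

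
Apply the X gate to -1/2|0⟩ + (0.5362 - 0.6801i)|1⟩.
(0.5362 - 0.6801i)|0⟩ - 1/2|1⟩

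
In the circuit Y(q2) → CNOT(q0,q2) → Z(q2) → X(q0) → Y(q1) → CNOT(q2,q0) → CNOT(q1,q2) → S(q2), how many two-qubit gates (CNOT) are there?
3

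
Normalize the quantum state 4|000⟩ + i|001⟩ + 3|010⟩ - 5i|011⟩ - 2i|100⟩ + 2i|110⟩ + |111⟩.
0.5164|000⟩ + 0.1291i|001⟩ + 0.3873|010⟩ - 0.6455i|011⟩ - 0.2582i|100⟩ + 0.2582i|110⟩ + 0.1291|111⟩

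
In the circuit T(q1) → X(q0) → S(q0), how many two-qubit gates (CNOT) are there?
0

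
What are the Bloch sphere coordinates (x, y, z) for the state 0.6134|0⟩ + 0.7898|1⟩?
(0.9689, 0, -0.2475)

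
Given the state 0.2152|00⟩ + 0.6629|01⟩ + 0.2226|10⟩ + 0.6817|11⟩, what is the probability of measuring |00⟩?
0.04631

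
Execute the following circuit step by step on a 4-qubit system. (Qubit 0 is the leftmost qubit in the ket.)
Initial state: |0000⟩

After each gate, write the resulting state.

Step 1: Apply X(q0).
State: |1000⟩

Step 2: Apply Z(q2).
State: |1000⟩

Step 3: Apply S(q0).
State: i|1000⟩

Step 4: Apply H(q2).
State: (1/√2)i|1000⟩ + (1/√2)i|1010⟩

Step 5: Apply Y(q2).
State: 1/√2|1000⟩ - 1/√2|1010⟩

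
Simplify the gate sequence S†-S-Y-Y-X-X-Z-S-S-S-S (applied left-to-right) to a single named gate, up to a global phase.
Z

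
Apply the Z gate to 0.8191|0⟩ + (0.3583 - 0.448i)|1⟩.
0.8191|0⟩ + (-0.3583 + 0.448i)|1⟩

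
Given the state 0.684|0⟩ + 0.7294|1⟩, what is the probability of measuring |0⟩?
0.4679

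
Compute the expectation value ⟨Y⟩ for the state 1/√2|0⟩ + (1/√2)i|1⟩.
1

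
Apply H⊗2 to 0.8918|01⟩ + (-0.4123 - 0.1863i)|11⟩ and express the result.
(0.2398 - 0.09315i)|00⟩ + (-0.2398 + 0.09315i)|01⟩ + (0.6521 + 0.09315i)|10⟩ + (-0.6521 - 0.09315i)|11⟩

H⊗2 gives amp(|y⟩) = (1/2) Σ_x (−1)^(x·y) amp(|x⟩), where x·y is the number of positions in which both x and y have a 1.
|00⟩: (0.8918 + (-0.4123 - 0.1863i))/2 = (0.2398 - 0.09315i)
|01⟩: (-0.8918 - (-0.4123 - 0.1863i))/2 = (-0.2398 + 0.09315i)
|10⟩: (0.8918 - (-0.4123 - 0.1863i))/2 = (0.6521 + 0.09315i)
|11⟩: (-0.8918 + (-0.4123 - 0.1863i))/2 = (-0.6521 - 0.09315i)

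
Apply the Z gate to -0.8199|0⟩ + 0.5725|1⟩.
-0.8199|0⟩ - 0.5725|1⟩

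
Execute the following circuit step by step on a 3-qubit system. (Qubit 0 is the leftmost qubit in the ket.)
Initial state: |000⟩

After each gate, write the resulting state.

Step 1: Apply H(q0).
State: 1/√2|000⟩ + 1/√2|100⟩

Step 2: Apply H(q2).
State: 1/2|000⟩ + 1/2|001⟩ + 1/2|100⟩ + 1/2|101⟩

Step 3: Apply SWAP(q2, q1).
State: 1/2|000⟩ + 1/2|010⟩ + 1/2|100⟩ + 1/2|110⟩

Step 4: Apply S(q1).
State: 1/2|000⟩ + (1/2)i|010⟩ + 1/2|100⟩ + (1/2)i|110⟩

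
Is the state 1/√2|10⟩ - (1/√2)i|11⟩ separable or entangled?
Separable

Writing the state as a|00⟩ + b|01⟩ + c|10⟩ + d|11⟩, it is a product state iff ad − bc = 0.
Here (a, b, c, d) = (0, 0, 1/√2, -(1/√2)i): ad − bc = (0)(-(1/√2)i) − (0)(1/√2) = 0, so the state is separable.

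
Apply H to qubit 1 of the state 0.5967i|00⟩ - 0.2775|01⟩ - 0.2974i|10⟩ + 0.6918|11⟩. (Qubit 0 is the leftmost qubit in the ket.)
(-0.1962 + 0.4219i)|00⟩ + (0.1962 + 0.4219i)|01⟩ + (0.4892 - 0.2103i)|10⟩ + (-0.4892 - 0.2103i)|11⟩

H on qubit 1 mixes each pair of kets that differ only in qubit 1: amplitudes (a, b) of (|…0…⟩, |…1…⟩) become ((a + b)/√2, (a − b)/√2). Kets absent from the input have amplitude 0.
(|00⟩, |01⟩): (a, b) = (0.5967i, -0.2775) → ((-0.1962 + 0.4219i), (0.1962 + 0.4219i))
(|10⟩, |11⟩): (a, b) = (-0.2974i, 0.6918) → ((0.4892 - 0.2103i), (-0.4892 - 0.2103i))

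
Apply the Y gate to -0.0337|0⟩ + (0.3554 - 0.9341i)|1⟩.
(-0.9341 - 0.3554i)|0⟩ - 0.0337i|1⟩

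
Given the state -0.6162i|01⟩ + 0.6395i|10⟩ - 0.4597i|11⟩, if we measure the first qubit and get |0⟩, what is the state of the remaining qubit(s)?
-i|1⟩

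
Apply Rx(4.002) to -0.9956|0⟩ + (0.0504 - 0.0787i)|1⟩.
(0.3437 - 0.04581i)|0⟩ + (-0.02102 + 0.9377i)|1⟩

Rx(4.002) = [[cos(θ/2), −i·sin(θ/2)], [−i·sin(θ/2), cos(θ/2)]]; θ = 4.002, cos(θ/2) ≈ -0.417056, sin(θ/2) ≈ 0.908881.
With a = amp(|0⟩) = -0.9956 and b = amp(|1⟩) = (0.0504 - 0.0787i):
new amp(|0⟩) = (-0.417056)·a + (-0.908881i)·b = (0.3437 - 0.04581i)
new amp(|1⟩) = (-0.908881i)·a + (-0.417056)·b = (-0.02102 + 0.9377i)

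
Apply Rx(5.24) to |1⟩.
-0.4983i|0⟩ - 0.867|1⟩

Rx(5.24) = [[cos(θ/2), −i·sin(θ/2)], [−i·sin(θ/2), cos(θ/2)]]; θ = 5.24, cos(θ/2) ≈ -0.867027, sin(θ/2) ≈ 0.498262.
With a = amp(|0⟩) = 0 and b = amp(|1⟩) = 1:
new amp(|0⟩) = (-0.867027)·a + (-0.498262i)·b = -0.4983i
new amp(|1⟩) = (-0.498262i)·a + (-0.867027)·b = -0.867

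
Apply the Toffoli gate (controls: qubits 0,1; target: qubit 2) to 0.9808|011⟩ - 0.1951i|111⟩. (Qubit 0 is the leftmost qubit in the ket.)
0.9808|011⟩ - 0.1951i|110⟩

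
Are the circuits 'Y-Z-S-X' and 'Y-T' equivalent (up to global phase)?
No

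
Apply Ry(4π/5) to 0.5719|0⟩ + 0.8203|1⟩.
-0.6034|0⟩ + 0.7974|1⟩

Ry(4π/5) = [[cos(θ/2), −sin(θ/2)], [sin(θ/2), cos(θ/2)]]; θ = 4π/5, cos(θ/2) ≈ 0.309017, sin(θ/2) ≈ 0.951057.
With a = amp(|0⟩) = 0.5719 and b = amp(|1⟩) = 0.8203:
new amp(|0⟩) = (0.309017)·a + (-0.951057)·b = -0.6034
new amp(|1⟩) = (0.951057)·a + (0.309017)·b = 0.7974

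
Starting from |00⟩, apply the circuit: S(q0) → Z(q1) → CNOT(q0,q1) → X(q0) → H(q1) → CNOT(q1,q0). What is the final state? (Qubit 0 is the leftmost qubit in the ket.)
1/√2|01⟩ + 1/√2|10⟩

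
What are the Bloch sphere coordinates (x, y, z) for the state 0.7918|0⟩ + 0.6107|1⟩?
(0.9671, 0, 0.254)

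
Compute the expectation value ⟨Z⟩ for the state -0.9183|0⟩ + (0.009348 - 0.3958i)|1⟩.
0.6865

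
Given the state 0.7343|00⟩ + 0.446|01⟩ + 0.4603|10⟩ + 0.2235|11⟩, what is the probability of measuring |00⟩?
0.5392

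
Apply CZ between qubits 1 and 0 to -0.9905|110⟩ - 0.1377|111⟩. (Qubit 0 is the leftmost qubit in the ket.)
0.9905|110⟩ + 0.1377|111⟩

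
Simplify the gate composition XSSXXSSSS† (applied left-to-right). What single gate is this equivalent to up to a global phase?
X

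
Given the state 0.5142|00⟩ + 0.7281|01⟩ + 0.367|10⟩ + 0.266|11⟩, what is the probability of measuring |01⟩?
0.5301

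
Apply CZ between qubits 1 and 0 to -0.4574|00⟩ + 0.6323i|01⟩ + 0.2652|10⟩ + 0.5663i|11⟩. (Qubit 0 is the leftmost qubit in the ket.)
-0.4574|00⟩ + 0.6323i|01⟩ + 0.2652|10⟩ - 0.5663i|11⟩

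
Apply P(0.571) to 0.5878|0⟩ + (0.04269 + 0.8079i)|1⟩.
0.5878|0⟩ + (-0.4007 + 0.7028i)|1⟩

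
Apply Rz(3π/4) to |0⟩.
(0.3827 - 0.9239i)|0⟩

Rz(3π/4) = [[e^(−iθ/2), 0], [0, e^(iθ/2)]] with e^(±iθ/2) = cos(θ/2) ± i·sin(θ/2); θ = 3π/4, cos(θ/2) ≈ 0.382683, sin(θ/2) ≈ 0.92388.
With a = amp(|0⟩) = 1 and b = amp(|1⟩) = 0:
new amp(|0⟩) = (0.382683 - 0.92388i)·a = (0.3827 - 0.9239i)
new amp(|1⟩) = (0.382683 + 0.92388i)·b = 0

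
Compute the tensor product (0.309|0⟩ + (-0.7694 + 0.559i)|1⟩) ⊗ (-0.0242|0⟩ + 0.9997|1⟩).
-0.007478|00⟩ + 0.3089|01⟩ + (0.01862 - 0.01353i)|10⟩ + (-0.7692 + 0.5588i)|11⟩

amp(|b₁b₂…⟩) = product of the factor amplitudes for bits b₁, b₂, …; only kets whose every factor amplitude is nonzero survive.
|00⟩: (0.309)(-0.0242) = -0.007478
|01⟩: (0.309)(0.9997) = 0.3089
|10⟩: (-0.7694 + 0.559i)(-0.0242) = (0.01862 - 0.01353i)
|11⟩: (-0.7694 + 0.559i)(0.9997) = (-0.7692 + 0.5588i)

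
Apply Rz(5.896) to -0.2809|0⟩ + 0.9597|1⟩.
(0.2757 + 0.05404i)|0⟩ + (-0.9418 + 0.1846i)|1⟩

Rz(5.896) = [[e^(−iθ/2), 0], [0, e^(iθ/2)]] with e^(±iθ/2) = cos(θ/2) ± i·sin(θ/2); θ = 5.896, cos(θ/2) ≈ -0.981319, sin(θ/2) ≈ 0.192386.
With a = amp(|0⟩) = -0.2809 and b = amp(|1⟩) = 0.9597:
new amp(|0⟩) = (-0.981319 - 0.192386i)·a = (0.2757 + 0.05404i)
new amp(|1⟩) = (-0.981319 + 0.192386i)·b = (-0.9418 + 0.1846i)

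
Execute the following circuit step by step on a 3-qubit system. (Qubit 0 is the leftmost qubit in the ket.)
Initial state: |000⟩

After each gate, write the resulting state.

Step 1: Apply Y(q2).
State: i|001⟩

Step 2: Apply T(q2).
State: (-1/√2 + (1/√2)i)|001⟩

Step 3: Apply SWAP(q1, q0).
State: (-1/√2 + (1/√2)i)|001⟩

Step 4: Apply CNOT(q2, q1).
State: (-1/√2 + (1/√2)i)|011⟩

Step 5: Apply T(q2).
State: -|011⟩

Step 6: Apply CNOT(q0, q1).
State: -|011⟩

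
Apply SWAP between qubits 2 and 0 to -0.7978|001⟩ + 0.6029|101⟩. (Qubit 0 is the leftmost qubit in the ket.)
-0.7978|100⟩ + 0.6029|101⟩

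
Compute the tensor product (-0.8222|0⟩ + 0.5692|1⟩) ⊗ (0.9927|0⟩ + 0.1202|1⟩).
-0.8162|00⟩ - 0.09883|01⟩ + 0.565|10⟩ + 0.06842|11⟩

amp(|b₁b₂…⟩) = product of the factor amplitudes for bits b₁, b₂, …; only kets whose every factor amplitude is nonzero survive.
|00⟩: (-0.8222)(0.9927) = -0.8162
|01⟩: (-0.8222)(0.1202) = -0.09883
|10⟩: (0.5692)(0.9927) = 0.565
|11⟩: (0.5692)(0.1202) = 0.06842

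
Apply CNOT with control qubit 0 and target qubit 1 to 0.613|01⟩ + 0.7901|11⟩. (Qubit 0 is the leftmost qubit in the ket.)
0.613|01⟩ + 0.7901|10⟩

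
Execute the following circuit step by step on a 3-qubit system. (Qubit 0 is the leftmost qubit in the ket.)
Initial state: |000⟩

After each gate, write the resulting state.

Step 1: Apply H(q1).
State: 1/√2|000⟩ + 1/√2|010⟩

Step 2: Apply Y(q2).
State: (1/√2)i|001⟩ + (1/√2)i|011⟩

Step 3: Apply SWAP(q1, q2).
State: (1/√2)i|010⟩ + (1/√2)i|011⟩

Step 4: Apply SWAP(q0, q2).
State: (1/√2)i|010⟩ + (1/√2)i|110⟩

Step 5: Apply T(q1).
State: (-1/2 + (1/2)i)|010⟩ + (-1/2 + (1/2)i)|110⟩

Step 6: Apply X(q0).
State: (-1/2 + (1/2)i)|010⟩ + (-1/2 + (1/2)i)|110⟩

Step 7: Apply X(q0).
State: (-1/2 + (1/2)i)|010⟩ + (-1/2 + (1/2)i)|110⟩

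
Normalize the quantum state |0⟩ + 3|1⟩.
0.3162|0⟩ + 0.9487|1⟩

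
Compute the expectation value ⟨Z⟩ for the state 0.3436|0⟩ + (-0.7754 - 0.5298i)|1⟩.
-0.7639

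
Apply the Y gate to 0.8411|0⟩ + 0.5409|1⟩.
-0.5409i|0⟩ + 0.8411i|1⟩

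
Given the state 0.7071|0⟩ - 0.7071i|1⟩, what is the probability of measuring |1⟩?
0.5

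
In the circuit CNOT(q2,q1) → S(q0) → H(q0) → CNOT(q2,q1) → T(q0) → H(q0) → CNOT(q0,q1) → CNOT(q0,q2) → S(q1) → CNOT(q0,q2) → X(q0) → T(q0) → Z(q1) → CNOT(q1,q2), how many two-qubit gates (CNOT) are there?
6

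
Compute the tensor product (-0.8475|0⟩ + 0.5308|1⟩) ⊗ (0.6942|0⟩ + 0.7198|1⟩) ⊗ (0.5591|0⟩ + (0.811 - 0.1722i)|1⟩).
-0.3289|000⟩ + (-0.4771 + 0.1013i)|001⟩ - 0.3411|010⟩ + (-0.4947 + 0.105i)|011⟩ + 0.206|100⟩ + (0.2988 - 0.06345i)|101⟩ + 0.2136|110⟩ + (0.3099 - 0.06579i)|111⟩

amp(|b₁b₂…⟩) = product of the factor amplitudes for bits b₁, b₂, …; only kets whose every factor amplitude is nonzero survive.
|000⟩: (-0.8475)(0.6942)(0.5591) = -0.3289
|001⟩: (-0.8475)(0.6942)(0.811 - 0.1722i) = (-0.4771 + 0.1013i)
|010⟩: (-0.8475)(0.7198)(0.5591) = -0.3411
|011⟩: (-0.8475)(0.7198)(0.811 - 0.1722i) = (-0.4947 + 0.105i)
|100⟩: (0.5308)(0.6942)(0.5591) = 0.206
|101⟩: (0.5308)(0.6942)(0.811 - 0.1722i) = (0.2988 - 0.06345i)
|110⟩: (0.5308)(0.7198)(0.5591) = 0.2136
|111⟩: (0.5308)(0.7198)(0.811 - 0.1722i) = (0.3099 - 0.06579i)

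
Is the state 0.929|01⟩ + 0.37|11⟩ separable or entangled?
Separable

Writing the state as a|00⟩ + b|01⟩ + c|10⟩ + d|11⟩, it is a product state iff ad − bc = 0.
Here (a, b, c, d) = (0, 0.929, 0, 0.37): ad − bc = (0)(0.37) − (0.929)(0) = 0, so the state is separable.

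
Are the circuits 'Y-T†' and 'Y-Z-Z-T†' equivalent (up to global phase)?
Yes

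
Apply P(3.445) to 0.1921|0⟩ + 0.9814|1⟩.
0.1921|0⟩ + (-0.9366 - 0.2932i)|1⟩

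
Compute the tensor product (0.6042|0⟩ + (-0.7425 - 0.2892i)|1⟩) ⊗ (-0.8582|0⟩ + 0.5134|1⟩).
-0.5185|00⟩ + 0.3102|01⟩ + (0.6372 + 0.2482i)|10⟩ + (-0.3812 - 0.1485i)|11⟩

amp(|b₁b₂…⟩) = product of the factor amplitudes for bits b₁, b₂, …; only kets whose every factor amplitude is nonzero survive.
|00⟩: (0.6042)(-0.8582) = -0.5185
|01⟩: (0.6042)(0.5134) = 0.3102
|10⟩: (-0.7425 - 0.2892i)(-0.8582) = (0.6372 + 0.2482i)
|11⟩: (-0.7425 - 0.2892i)(0.5134) = (-0.3812 - 0.1485i)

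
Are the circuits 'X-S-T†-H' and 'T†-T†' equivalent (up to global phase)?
No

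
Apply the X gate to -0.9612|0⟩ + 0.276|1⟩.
0.276|0⟩ - 0.9612|1⟩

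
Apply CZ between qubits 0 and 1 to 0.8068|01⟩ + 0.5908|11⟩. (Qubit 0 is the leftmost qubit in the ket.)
0.8068|01⟩ - 0.5908|11⟩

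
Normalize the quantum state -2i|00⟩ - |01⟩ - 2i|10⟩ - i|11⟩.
-0.6325i|00⟩ - 0.3162|01⟩ - 0.6325i|10⟩ - 0.3162i|11⟩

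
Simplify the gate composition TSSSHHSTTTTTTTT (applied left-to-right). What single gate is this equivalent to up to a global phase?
T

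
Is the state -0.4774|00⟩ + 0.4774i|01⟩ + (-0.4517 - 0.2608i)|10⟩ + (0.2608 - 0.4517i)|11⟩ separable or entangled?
Entangled

Writing the state as a|00⟩ + b|01⟩ + c|10⟩ + d|11⟩, it is a product state iff ad − bc = 0.
Here (a, b, c, d) = (-0.4774, 0.4774i, (-0.4517 - 0.2608i), (0.2608 - 0.4517i)): ad − bc = (-0.4774)(0.2608 - 0.4517i) − (0.4774i)(-0.4517 - 0.2608i) = (-0.249 + 0.4313i) ≠ 0, so the state is entangled.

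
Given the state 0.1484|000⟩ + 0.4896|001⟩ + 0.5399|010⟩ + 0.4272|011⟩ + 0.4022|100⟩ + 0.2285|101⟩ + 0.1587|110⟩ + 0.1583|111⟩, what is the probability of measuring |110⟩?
0.02519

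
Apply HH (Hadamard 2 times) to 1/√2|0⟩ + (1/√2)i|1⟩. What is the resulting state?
1/√2|0⟩ + (1/√2)i|1⟩

H² = I, so an even number of Hadamards cancels: H^2 = I and the state is unchanged.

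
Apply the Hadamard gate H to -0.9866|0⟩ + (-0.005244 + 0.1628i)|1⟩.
(-0.7013 + 0.1151i)|0⟩ + (-0.6939 - 0.1151i)|1⟩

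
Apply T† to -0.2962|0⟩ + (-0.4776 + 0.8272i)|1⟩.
-0.2962|0⟩ + (0.2472 + 0.9226i)|1⟩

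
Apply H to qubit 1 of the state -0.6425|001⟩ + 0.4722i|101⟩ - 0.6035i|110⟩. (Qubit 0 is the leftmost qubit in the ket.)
-0.4543|001⟩ - 0.4543|011⟩ - 0.4267i|100⟩ + 0.3339i|101⟩ + 0.4267i|110⟩ + 0.3339i|111⟩

H on qubit 1 mixes each pair of kets that differ only in qubit 1: amplitudes (a, b) of (|…0…⟩, |…1…⟩) become ((a + b)/√2, (a − b)/√2). Kets absent from the input have amplitude 0.
(|001⟩, |011⟩): (a, b) = (-0.6425, 0) → (-0.4543, -0.4543)
(|100⟩, |110⟩): (a, b) = (0, -0.6035i) → (-0.4267i, 0.4267i)
(|101⟩, |111⟩): (a, b) = (0.4722i, 0) → (0.3339i, 0.3339i)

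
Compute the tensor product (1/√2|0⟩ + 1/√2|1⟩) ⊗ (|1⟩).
1/√2|01⟩ + 1/√2|11⟩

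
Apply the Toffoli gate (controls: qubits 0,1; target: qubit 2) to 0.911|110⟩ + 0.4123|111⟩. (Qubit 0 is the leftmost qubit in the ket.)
0.4123|110⟩ + 0.911|111⟩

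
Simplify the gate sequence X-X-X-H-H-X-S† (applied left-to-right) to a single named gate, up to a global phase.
S†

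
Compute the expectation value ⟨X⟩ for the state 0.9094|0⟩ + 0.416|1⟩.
0.7566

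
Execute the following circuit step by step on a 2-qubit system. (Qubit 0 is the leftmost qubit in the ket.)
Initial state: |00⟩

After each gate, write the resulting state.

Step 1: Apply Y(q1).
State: i|01⟩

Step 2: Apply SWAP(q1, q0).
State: i|10⟩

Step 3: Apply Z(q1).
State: i|10⟩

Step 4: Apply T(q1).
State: i|10⟩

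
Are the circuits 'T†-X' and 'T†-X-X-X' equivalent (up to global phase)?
Yes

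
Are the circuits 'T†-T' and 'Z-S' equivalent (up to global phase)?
No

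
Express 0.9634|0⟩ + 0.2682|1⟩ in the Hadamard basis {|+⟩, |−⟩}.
0.8709|+⟩ + 0.4916|−⟩

With |ψ⟩ = α|0⟩ + β|1⟩, the Hadamard-basis coefficients are ⟨+|ψ⟩ = (α + β)/√2 and ⟨−|ψ⟩ = (α − β)/√2.
Here α = 0.9634, β = 0.2682: (α + β)/√2 = 0.8709, (α − β)/√2 = 0.4916.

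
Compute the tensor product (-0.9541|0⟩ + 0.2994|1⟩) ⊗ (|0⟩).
-0.9541|00⟩ + 0.2994|10⟩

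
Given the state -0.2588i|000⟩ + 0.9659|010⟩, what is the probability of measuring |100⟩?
0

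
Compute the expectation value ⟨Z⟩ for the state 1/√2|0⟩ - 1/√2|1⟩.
0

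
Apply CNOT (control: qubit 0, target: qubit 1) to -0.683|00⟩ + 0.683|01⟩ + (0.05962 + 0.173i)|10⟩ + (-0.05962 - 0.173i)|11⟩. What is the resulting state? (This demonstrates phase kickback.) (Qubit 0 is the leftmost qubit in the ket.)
-0.683|00⟩ + 0.683|01⟩ + (-0.05962 - 0.173i)|10⟩ + (0.05962 + 0.173i)|11⟩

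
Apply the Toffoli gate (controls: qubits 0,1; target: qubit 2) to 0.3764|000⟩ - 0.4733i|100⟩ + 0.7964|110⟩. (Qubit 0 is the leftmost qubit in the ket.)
0.3764|000⟩ - 0.4733i|100⟩ + 0.7964|111⟩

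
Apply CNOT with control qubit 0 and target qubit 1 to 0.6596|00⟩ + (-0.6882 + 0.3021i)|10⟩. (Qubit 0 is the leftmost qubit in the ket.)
0.6596|00⟩ + (-0.6882 + 0.3021i)|11⟩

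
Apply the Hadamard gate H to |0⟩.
1/√2|0⟩ + 1/√2|1⟩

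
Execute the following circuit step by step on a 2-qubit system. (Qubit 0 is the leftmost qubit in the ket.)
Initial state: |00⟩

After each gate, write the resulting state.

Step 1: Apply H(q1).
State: 1/√2|00⟩ + 1/√2|01⟩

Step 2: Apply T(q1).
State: 1/√2|00⟩ + (1/2 + (1/2)i)|01⟩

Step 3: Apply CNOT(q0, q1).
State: 1/√2|00⟩ + (1/2 + (1/2)i)|01⟩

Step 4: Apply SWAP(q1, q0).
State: 1/√2|00⟩ + (1/2 + (1/2)i)|10⟩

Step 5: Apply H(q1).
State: 1/2|00⟩ + 1/2|01⟩ + (1/√8 + (1/√8)i)|10⟩ + (1/√8 + (1/√8)i)|11⟩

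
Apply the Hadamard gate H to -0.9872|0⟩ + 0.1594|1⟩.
-0.5853|0⟩ - 0.8108|1⟩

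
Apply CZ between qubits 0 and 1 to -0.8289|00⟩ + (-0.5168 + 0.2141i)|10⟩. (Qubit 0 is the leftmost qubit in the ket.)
-0.8289|00⟩ + (-0.5168 + 0.2141i)|10⟩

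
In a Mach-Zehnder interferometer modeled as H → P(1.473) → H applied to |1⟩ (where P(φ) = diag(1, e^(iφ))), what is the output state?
(0.4512 - 0.4976i)|0⟩ + (0.5488 + 0.4976i)|1⟩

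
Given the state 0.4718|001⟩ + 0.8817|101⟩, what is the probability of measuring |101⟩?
0.7774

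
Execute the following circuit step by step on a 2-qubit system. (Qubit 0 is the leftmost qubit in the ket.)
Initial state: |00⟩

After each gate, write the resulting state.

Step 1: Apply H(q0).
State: 1/√2|00⟩ + 1/√2|10⟩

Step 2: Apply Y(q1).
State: (1/√2)i|01⟩ + (1/√2)i|11⟩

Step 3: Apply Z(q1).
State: -(1/√2)i|01⟩ - (1/√2)i|11⟩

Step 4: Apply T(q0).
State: -(1/√2)i|01⟩ + (1/2 - (1/2)i)|11⟩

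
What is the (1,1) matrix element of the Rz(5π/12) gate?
(0.7934 + 0.6088i)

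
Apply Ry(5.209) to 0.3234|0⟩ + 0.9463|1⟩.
-0.762|0⟩ - 0.6476|1⟩

Ry(5.209) = [[cos(θ/2), −sin(θ/2)], [sin(θ/2), cos(θ/2)]]; θ = 5.209, cos(θ/2) ≈ -0.8592, sin(θ/2) ≈ 0.51164.
With a = amp(|0⟩) = 0.3234 and b = amp(|1⟩) = 0.9463:
new amp(|0⟩) = (-0.8592)·a + (-0.51164)·b = -0.762
new amp(|1⟩) = (0.51164)·a + (-0.8592)·b = -0.6476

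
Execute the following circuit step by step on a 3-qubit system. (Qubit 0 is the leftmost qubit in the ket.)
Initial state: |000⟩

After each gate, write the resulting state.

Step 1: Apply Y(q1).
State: i|010⟩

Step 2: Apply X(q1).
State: i|000⟩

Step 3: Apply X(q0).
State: i|100⟩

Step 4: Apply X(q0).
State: i|000⟩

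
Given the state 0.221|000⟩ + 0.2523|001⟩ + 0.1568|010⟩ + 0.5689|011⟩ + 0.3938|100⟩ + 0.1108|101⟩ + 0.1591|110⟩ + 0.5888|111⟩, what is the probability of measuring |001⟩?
0.06366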